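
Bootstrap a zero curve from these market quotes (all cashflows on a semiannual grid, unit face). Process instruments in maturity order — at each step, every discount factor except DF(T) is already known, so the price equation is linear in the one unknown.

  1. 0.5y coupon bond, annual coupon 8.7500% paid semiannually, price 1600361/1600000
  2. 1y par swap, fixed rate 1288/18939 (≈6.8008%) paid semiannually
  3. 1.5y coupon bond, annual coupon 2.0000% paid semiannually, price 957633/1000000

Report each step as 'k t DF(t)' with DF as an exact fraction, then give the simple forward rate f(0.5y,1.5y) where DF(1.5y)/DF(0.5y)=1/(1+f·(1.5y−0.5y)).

1 1/2 9583/10000
2 1 2339/2500
3 3/2 4647/5000
f(0.5y,1.5y) = ((9583/10000)/(4647/5000) − 1)/(1) = 289/9294 ≈ 3.1095%

step 1 [0.5y] bond c/2=7/160: DF=(1600361/1600000 − 7/160·(0))/(1+7/160) = 9583/10000 ≈ 0.958300
step 2 [1y] swap r/2=644/18939: DF=(1 − 644/18939·(0.958300))/(1+644/18939) = 2339/2500 ≈ 0.935600
step 3 [1.5y] bond c/2=1/100: DF=(957633/1000000 − 1/100·(0.958300+0.935600))/(1+1/100) = 4647/5000 ≈ 0.929400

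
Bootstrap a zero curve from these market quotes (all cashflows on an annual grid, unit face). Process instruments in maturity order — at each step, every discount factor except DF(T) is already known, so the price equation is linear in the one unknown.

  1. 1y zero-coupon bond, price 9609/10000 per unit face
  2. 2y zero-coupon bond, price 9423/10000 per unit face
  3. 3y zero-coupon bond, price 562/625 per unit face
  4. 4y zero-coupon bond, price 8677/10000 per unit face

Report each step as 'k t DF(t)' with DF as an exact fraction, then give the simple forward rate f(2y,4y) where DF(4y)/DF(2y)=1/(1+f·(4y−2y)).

step 1 [1y] zero: DF = P = 9609/10000 ≈ 0.960900
step 2 [2y] zero: DF = P = 9423/10000 ≈ 0.942300
step 3 [3y] zero: DF = P = 562/625 ≈ 0.899200
step 4 [4y] zero: DF = P = 8677/10000 ≈ 0.867700

1 1 9609/10000
2 2 9423/10000
3 3 562/625
4 4 8677/10000
f(2y,4y) = ((9423/10000)/(8677/10000) − 1)/(2) = 373/8677 ≈ 4.2987%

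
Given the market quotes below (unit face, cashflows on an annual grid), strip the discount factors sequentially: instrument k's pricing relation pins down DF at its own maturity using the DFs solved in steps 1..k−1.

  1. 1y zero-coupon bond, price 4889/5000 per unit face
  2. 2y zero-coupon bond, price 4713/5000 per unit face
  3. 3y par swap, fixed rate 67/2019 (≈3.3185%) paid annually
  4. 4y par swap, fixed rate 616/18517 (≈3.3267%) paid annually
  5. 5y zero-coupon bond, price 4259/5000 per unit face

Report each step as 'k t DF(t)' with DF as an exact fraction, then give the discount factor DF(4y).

1 1 4889/5000
2 2 4713/5000
3 3 4531/5000
4 4 548/625
5 5 4259/5000
DF(4y) = 548/625 ≈ 0.876800

step 1 [1y] zero: DF = P = 4889/5000 ≈ 0.977800
step 2 [2y] zero: DF = P = 4713/5000 ≈ 0.942600
step 3 [3y] swap r/1=67/2019: DF=(1 − 67/2019·(0.977800+0.942600))/(1+67/2019) = 4531/5000 ≈ 0.906200
step 4 [4y] swap r/1=616/18517: DF=(1 − 616/18517·(0.977800+0.942600+0.906200))/(1+616/18517) = 548/625 ≈ 0.876800
step 5 [5y] zero: DF = P = 4259/5000 ≈ 0.851800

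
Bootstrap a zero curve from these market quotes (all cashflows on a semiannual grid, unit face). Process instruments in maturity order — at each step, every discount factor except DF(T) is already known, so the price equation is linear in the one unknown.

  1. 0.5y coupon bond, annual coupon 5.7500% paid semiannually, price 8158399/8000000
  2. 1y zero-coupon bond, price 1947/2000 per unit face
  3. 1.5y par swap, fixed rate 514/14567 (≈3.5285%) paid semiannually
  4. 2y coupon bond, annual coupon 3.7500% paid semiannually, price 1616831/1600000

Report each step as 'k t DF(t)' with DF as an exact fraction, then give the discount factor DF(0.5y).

step 1 [0.5y] bond c/2=23/800: DF=(8158399/8000000 − 23/800·(0))/(1+23/800) = 9913/10000 ≈ 0.991300
step 2 [1y] zero: DF = P = 1947/2000 ≈ 0.973500
step 3 [1.5y] swap r/2=257/14567: DF=(1 − 257/14567·(0.991300+0.973500))/(1+257/14567) = 4743/5000 ≈ 0.948600
step 4 [2y] bond c/2=3/160: DF=(1616831/1600000 − 3/160·(0.991300+0.973500+0.948600))/(1+3/160) = 9383/10000 ≈ 0.938300

1 1/2 9913/10000
2 1 1947/2000
3 3/2 4743/5000
4 2 9383/10000
DF(0.5y) = 9913/10000 ≈ 0.991300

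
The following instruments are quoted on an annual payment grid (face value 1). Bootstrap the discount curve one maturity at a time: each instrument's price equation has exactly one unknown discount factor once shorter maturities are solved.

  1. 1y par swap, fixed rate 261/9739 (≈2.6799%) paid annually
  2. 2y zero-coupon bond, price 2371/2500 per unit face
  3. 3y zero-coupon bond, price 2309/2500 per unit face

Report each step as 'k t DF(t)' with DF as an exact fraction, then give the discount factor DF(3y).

step 1 [1y] swap r/1=261/9739: DF=(1 − 261/9739·(0))/(1+261/9739) = 9739/10000 ≈ 0.973900
step 2 [2y] zero: DF = P = 2371/2500 ≈ 0.948400
step 3 [3y] zero: DF = P = 2309/2500 ≈ 0.923600

1 1 9739/10000
2 2 2371/2500
3 3 2309/2500
DF(3y) = 2309/2500 ≈ 0.923600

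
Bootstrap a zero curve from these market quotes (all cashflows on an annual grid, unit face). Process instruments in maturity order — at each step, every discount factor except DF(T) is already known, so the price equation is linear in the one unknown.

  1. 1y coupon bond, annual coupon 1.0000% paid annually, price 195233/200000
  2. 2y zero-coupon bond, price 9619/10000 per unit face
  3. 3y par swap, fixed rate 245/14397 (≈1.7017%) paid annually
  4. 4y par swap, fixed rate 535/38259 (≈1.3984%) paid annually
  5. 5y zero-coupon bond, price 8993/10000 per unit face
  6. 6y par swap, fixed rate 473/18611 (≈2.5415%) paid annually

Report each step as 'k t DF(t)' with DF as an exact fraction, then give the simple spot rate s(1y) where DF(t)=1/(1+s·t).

1 1 1933/2000
2 2 9619/10000
3 3 951/1000
4 4 1893/2000
5 5 8993/10000
6 6 8581/10000
s(1y) = (1/(1933/2000) − 1)/(1) = 67/1933 ≈ 3.4661%

step 1 [1y] bond c/1=1/100: DF=(195233/200000 − 1/100·(0))/(1+1/100) = 1933/2000 ≈ 0.966500
step 2 [2y] zero: DF = P = 9619/10000 ≈ 0.961900
step 3 [3y] swap r/1=245/14397: DF=(1 − 245/14397·(0.966500+0.961900))/(1+245/14397) = 951/1000 ≈ 0.951000
step 4 [4y] swap r/1=535/38259: DF=(1 − 535/38259·(0.966500+0.961900+0.951000))/(1+535/38259) = 1893/2000 ≈ 0.946500
step 5 [5y] zero: DF = P = 8993/10000 ≈ 0.899300
step 6 [6y] swap r/1=473/18611: DF=(1 − 473/18611·(0.966500+0.961900+0.951000+0.946500+0.899300))/(1+473/18611) = 8581/10000 ≈ 0.858100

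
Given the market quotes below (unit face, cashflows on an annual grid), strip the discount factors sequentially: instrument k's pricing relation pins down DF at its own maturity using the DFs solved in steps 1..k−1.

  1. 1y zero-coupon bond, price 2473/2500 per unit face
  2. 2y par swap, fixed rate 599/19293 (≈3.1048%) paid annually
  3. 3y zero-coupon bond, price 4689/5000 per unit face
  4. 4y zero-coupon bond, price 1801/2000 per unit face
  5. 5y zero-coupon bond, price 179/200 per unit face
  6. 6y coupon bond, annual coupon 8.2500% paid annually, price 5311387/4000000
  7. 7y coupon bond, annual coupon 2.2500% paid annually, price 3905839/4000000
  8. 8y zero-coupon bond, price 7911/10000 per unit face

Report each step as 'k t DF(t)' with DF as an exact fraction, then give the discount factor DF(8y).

1 1 2473/2500
2 2 9401/10000
3 3 4689/5000
4 4 1801/2000
5 5 179/200
6 6 8713/10000
7 7 2083/2500
8 8 7911/10000
DF(8y) = 7911/10000 ≈ 0.791100

step 1 [1y] zero: DF = P = 2473/2500 ≈ 0.989200
step 2 [2y] swap r/1=599/19293: DF=(1 − 599/19293·(0.989200))/(1+599/19293) = 9401/10000 ≈ 0.940100
step 3 [3y] zero: DF = P = 4689/5000 ≈ 0.937800
step 4 [4y] zero: DF = P = 1801/2000 ≈ 0.900500
step 5 [5y] zero: DF = P = 179/200 ≈ 0.895000
step 6 [6y] bond c/1=33/400: DF=(5311387/4000000 − 33/400·(0.989200+0.940100+0.937800+0.900500+0.895000))/(1+33/400) = 8713/10000 ≈ 0.871300
step 7 [7y] bond c/1=9/400: DF=(3905839/4000000 − 9/400·(0.989200+0.940100+0.937800+0.900500+0.895000+0.871300))/(1+9/400) = 2083/2500 ≈ 0.833200
step 8 [8y] zero: DF = P = 7911/10000 ≈ 0.791100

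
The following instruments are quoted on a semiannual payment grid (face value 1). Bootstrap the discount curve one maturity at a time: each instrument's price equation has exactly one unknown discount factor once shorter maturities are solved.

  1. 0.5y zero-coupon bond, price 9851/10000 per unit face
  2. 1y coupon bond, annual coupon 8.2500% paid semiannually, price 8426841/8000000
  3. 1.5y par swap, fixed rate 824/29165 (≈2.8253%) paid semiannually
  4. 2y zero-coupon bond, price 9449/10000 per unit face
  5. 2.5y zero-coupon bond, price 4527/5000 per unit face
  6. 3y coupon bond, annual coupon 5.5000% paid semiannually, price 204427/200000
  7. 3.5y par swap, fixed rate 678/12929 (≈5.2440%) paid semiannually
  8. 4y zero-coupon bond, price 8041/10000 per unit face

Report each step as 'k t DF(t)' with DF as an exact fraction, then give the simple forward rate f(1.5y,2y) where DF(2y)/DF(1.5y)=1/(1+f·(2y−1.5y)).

step 1 [0.5y] zero: DF = P = 9851/10000 ≈ 0.985100
step 2 [1y] bond c/2=33/800: DF=(8426841/8000000 − 33/800·(0.985100))/(1+33/800) = 4863/5000 ≈ 0.972600
step 3 [1.5y] swap r/2=412/29165: DF=(1 − 412/29165·(0.985100+0.972600))/(1+412/29165) = 2397/2500 ≈ 0.958800
step 4 [2y] zero: DF = P = 9449/10000 ≈ 0.944900
step 5 [2.5y] zero: DF = P = 4527/5000 ≈ 0.905400
step 6 [3y] bond c/2=11/400: DF=(204427/200000 − 11/400·(0.985100+0.972600+0.958800+0.944900+0.905400))/(1+11/400) = 542/625 ≈ 0.867200
step 7 [3.5y] swap r/2=339/12929: DF=(1 − 339/12929·(0.985100+0.972600+0.958800+0.944900+0.905400+0.867200))/(1+339/12929) = 1661/2000 ≈ 0.830500
step 8 [4y] zero: DF = P = 8041/10000 ≈ 0.804100

1 1/2 9851/10000
2 1 4863/5000
3 3/2 2397/2500
4 2 9449/10000
5 5/2 4527/5000
6 3 542/625
7 7/2 1661/2000
8 4 8041/10000
f(1.5y,2y) = ((2397/2500)/(9449/10000) − 1)/(1/2) = 278/9449 ≈ 2.9421%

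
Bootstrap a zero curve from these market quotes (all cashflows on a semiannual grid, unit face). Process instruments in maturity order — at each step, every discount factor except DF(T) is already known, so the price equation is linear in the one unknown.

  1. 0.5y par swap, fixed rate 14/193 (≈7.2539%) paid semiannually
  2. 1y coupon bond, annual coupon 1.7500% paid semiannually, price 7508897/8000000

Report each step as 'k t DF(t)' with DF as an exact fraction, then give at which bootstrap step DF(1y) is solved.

step 1 [0.5y] swap r/2=7/193: DF=(1 − 7/193·(0))/(1+7/193) = 193/200 ≈ 0.965000
step 2 [1y] bond c/2=7/800: DF=(7508897/8000000 − 7/800·(0.965000))/(1+7/800) = 9221/10000 ≈ 0.922100

1 1/2 193/200
2 1 9221/10000
DF(1y) is solved at step 2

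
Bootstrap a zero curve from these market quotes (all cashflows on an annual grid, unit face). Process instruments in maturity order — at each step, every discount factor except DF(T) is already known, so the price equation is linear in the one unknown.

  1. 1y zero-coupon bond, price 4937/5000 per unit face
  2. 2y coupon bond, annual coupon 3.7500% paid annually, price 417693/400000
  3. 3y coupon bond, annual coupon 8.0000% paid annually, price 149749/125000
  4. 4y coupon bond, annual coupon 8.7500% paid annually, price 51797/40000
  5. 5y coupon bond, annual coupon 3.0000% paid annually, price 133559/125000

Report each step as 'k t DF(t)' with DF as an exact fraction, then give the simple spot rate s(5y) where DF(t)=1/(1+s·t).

1 1 4937/5000
2 2 2427/2500
3 3 4821/5000
4 4 2389/2500
5 5 2311/2500
s(5y) = (1/(2311/2500) − 1)/(5) = 189/11555 ≈ 1.6357%

step 1 [1y] zero: DF = P = 4937/5000 ≈ 0.987400
step 2 [2y] bond c/1=3/80: DF=(417693/400000 − 3/80·(0.987400))/(1+3/80) = 2427/2500 ≈ 0.970800
step 3 [3y] bond c/1=2/25: DF=(149749/125000 − 2/25·(0.987400+0.970800))/(1+2/25) = 4821/5000 ≈ 0.964200
step 4 [4y] bond c/1=7/80: DF=(51797/40000 − 7/80·(0.987400+0.970800+0.964200))/(1+7/80) = 2389/2500 ≈ 0.955600
step 5 [5y] bond c/1=3/100: DF=(133559/125000 − 3/100·(0.987400+0.970800+0.964200+0.955600))/(1+3/100) = 2311/2500 ≈ 0.924400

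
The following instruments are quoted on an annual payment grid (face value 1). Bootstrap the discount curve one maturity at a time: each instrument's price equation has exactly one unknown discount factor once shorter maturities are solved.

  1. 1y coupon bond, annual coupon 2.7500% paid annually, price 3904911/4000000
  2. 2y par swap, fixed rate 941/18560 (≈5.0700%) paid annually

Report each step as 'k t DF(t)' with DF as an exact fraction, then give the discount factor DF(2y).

step 1 [1y] bond c/1=11/400: DF=(3904911/4000000 − 11/400·(0))/(1+11/400) = 9501/10000 ≈ 0.950100
step 2 [2y] swap r/1=941/18560: DF=(1 − 941/18560·(0.950100))/(1+941/18560) = 9059/10000 ≈ 0.905900

1 1 9501/10000
2 2 9059/10000
DF(2y) = 9059/10000 ≈ 0.905900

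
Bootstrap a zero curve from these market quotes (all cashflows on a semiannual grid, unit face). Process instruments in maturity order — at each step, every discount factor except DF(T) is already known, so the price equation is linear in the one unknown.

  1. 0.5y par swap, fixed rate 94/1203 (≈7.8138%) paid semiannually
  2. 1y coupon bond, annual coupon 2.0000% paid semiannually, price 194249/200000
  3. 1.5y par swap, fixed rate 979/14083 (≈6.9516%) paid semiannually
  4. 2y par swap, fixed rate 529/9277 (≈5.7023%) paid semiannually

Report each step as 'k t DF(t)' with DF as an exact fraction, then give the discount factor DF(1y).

1 1/2 1203/1250
2 1 9521/10000
3 3/2 9021/10000
4 2 4471/5000
DF(1y) = 9521/10000 ≈ 0.952100

step 1 [0.5y] swap r/2=47/1203: DF=(1 − 47/1203·(0))/(1+47/1203) = 1203/1250 ≈ 0.962400
step 2 [1y] bond c/2=1/100: DF=(194249/200000 − 1/100·(0.962400))/(1+1/100) = 9521/10000 ≈ 0.952100
step 3 [1.5y] swap r/2=979/28166: DF=(1 − 979/28166·(0.962400+0.952100))/(1+979/28166) = 9021/10000 ≈ 0.902100
step 4 [2y] swap r/2=529/18554: DF=(1 − 529/18554·(0.962400+0.952100+0.902100))/(1+529/18554) = 4471/5000 ≈ 0.894200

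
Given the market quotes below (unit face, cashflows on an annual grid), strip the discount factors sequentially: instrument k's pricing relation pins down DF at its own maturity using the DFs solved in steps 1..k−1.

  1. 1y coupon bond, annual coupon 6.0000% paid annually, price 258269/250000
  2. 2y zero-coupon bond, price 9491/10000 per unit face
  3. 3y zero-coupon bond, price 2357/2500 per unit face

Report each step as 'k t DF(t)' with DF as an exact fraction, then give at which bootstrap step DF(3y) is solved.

step 1 [1y] bond c/1=3/50: DF=(258269/250000 − 3/50·(0))/(1+3/50) = 4873/5000 ≈ 0.974600
step 2 [2y] zero: DF = P = 9491/10000 ≈ 0.949100
step 3 [3y] zero: DF = P = 2357/2500 ≈ 0.942800

1 1 4873/5000
2 2 9491/10000
3 3 2357/2500
DF(3y) is solved at step 3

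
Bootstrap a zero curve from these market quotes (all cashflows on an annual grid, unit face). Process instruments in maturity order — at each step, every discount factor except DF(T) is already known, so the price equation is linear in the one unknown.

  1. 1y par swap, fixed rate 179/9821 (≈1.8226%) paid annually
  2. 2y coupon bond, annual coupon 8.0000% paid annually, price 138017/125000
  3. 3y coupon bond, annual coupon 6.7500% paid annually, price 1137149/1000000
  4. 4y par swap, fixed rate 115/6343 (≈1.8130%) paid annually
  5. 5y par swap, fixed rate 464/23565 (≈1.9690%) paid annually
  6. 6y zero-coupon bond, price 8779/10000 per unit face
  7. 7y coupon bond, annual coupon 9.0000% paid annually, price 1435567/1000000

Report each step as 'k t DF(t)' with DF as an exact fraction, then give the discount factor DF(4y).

step 1 [1y] swap r/1=179/9821: DF=(1 − 179/9821·(0))/(1+179/9821) = 9821/10000 ≈ 0.982100
step 2 [2y] bond c/1=2/25: DF=(138017/125000 − 2/25·(0.982100))/(1+2/25) = 1187/1250 ≈ 0.949600
step 3 [3y] bond c/1=27/400: DF=(1137149/1000000 − 27/400·(0.982100+0.949600))/(1+27/400) = 9431/10000 ≈ 0.943100
step 4 [4y] swap r/1=115/6343: DF=(1 − 115/6343·(0.982100+0.949600+0.943100))/(1+115/6343) = 931/1000 ≈ 0.931000
step 5 [5y] swap r/1=464/23565: DF=(1 − 464/23565·(0.982100+0.949600+0.943100+0.931000))/(1+464/23565) = 567/625 ≈ 0.907200
step 6 [6y] zero: DF = P = 8779/10000 ≈ 0.877900
step 7 [7y] bond c/1=9/100: DF=(1435567/1000000 − 9/100·(0.982100+0.949600+0.943100+0.931000+0.907200+0.877900))/(1+9/100) = 4277/5000 ≈ 0.855400

1 1 9821/10000
2 2 1187/1250
3 3 9431/10000
4 4 931/1000
5 5 567/625
6 6 8779/10000
7 7 4277/5000
DF(4y) = 931/1000 ≈ 0.931000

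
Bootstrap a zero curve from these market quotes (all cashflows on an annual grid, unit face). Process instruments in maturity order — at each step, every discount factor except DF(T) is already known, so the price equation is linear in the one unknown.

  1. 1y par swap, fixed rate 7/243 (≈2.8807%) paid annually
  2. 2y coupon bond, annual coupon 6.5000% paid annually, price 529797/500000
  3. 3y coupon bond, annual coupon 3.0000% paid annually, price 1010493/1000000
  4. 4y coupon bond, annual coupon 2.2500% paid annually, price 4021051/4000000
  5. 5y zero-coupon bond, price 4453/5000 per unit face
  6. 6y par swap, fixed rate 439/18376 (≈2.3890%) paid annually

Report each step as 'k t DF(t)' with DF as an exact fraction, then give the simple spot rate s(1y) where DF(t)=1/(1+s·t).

step 1 [1y] swap r/1=7/243: DF=(1 − 7/243·(0))/(1+7/243) = 243/250 ≈ 0.972000
step 2 [2y] bond c/1=13/200: DF=(529797/500000 − 13/200·(0.972000))/(1+13/200) = 2339/2500 ≈ 0.935600
step 3 [3y] bond c/1=3/100: DF=(1010493/1000000 − 3/100·(0.972000+0.935600))/(1+3/100) = 1851/2000 ≈ 0.925500
step 4 [4y] bond c/1=9/400: DF=(4021051/4000000 − 9/400·(0.972000+0.935600+0.925500))/(1+9/400) = 1151/1250 ≈ 0.920800
step 5 [5y] zero: DF = P = 4453/5000 ≈ 0.890600
step 6 [6y] swap r/1=439/18376: DF=(1 − 439/18376·(0.972000+0.935600+0.925500+0.920800+0.890600))/(1+439/18376) = 8683/10000 ≈ 0.868300

1 1 243/250
2 2 2339/2500
3 3 1851/2000
4 4 1151/1250
5 5 4453/5000
6 6 8683/10000
s(1y) = (1/(243/250) − 1)/(1) = 7/243 ≈ 2.8807%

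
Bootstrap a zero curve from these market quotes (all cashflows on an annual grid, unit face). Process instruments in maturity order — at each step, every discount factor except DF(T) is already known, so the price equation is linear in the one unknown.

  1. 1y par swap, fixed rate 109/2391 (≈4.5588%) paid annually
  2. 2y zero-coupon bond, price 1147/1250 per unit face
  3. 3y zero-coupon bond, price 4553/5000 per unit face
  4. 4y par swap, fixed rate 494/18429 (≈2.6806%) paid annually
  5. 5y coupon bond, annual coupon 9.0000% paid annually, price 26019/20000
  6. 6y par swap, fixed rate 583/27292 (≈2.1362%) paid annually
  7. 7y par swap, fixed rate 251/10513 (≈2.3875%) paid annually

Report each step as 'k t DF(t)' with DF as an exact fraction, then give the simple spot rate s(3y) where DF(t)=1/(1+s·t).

1 1 2391/2500
2 2 1147/1250
3 3 4553/5000
4 4 2253/2500
5 5 2223/2500
6 6 4417/5000
7 7 4247/5000
s(3y) = (1/(4553/5000) − 1)/(3) = 149/4553 ≈ 3.2726%

step 1 [1y] swap r/1=109/2391: DF=(1 − 109/2391·(0))/(1+109/2391) = 2391/2500 ≈ 0.956400
step 2 [2y] zero: DF = P = 1147/1250 ≈ 0.917600
step 3 [3y] zero: DF = P = 4553/5000 ≈ 0.910600
step 4 [4y] swap r/1=494/18429: DF=(1 − 494/18429·(0.956400+0.917600+0.910600))/(1+494/18429) = 2253/2500 ≈ 0.901200
step 5 [5y] bond c/1=9/100: DF=(26019/20000 − 9/100·(0.956400+0.917600+0.910600+0.901200))/(1+9/100) = 2223/2500 ≈ 0.889200
step 6 [6y] swap r/1=583/27292: DF=(1 − 583/27292·(0.956400+0.917600+0.910600+0.901200+0.889200))/(1+583/27292) = 4417/5000 ≈ 0.883400
step 7 [7y] swap r/1=251/10513: DF=(1 − 251/10513·(0.956400+0.917600+0.910600+0.901200+0.889200+0.883400))/(1+251/10513) = 4247/5000 ≈ 0.849400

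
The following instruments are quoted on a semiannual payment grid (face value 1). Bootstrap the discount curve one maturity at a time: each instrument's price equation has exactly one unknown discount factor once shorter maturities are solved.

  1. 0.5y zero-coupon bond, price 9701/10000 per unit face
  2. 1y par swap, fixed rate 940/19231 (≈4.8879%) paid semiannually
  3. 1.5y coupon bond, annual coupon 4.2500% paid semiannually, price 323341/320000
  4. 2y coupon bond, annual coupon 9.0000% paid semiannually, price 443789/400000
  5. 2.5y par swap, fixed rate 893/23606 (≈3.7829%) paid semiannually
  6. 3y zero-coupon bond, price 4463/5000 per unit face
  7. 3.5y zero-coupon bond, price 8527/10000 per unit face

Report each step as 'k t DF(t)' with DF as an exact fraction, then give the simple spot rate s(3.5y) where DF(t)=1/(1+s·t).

step 1 [0.5y] zero: DF = P = 9701/10000 ≈ 0.970100
step 2 [1y] swap r/2=470/19231: DF=(1 − 470/19231·(0.970100))/(1+470/19231) = 953/1000 ≈ 0.953000
step 3 [1.5y] bond c/2=17/800: DF=(323341/320000 − 17/800·(0.970100+0.953000))/(1+17/800) = 4747/5000 ≈ 0.949400
step 4 [2y] bond c/2=9/200: DF=(443789/400000 − 9/200·(0.970100+0.953000+0.949400))/(1+9/200) = 469/500 ≈ 0.938000
step 5 [2.5y] swap r/2=893/47212: DF=(1 − 893/47212·(0.970100+0.953000+0.949400+0.938000))/(1+893/47212) = 9107/10000 ≈ 0.910700
step 6 [3y] zero: DF = P = 4463/5000 ≈ 0.892600
step 7 [3.5y] zero: DF = P = 8527/10000 ≈ 0.852700

1 1/2 9701/10000
2 1 953/1000
3 3/2 4747/5000
4 2 469/500
5 5/2 9107/10000
6 3 4463/5000
7 7/2 8527/10000
s(3.5y) = (1/(8527/10000) − 1)/(7/2) = 2946/59689 ≈ 4.9356%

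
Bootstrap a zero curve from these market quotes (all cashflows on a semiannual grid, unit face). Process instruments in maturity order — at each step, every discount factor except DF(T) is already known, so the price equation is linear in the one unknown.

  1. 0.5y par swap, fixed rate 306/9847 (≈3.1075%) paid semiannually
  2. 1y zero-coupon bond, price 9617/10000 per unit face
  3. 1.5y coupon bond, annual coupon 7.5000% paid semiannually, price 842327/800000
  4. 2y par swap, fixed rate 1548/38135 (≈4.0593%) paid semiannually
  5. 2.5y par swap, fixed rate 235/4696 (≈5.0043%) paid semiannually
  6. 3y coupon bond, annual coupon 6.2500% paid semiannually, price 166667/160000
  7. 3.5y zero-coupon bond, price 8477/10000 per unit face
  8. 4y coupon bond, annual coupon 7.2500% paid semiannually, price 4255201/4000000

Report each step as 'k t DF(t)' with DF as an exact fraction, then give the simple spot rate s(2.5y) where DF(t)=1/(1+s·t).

step 1 [0.5y] swap r/2=153/9847: DF=(1 − 153/9847·(0))/(1+153/9847) = 9847/10000 ≈ 0.984700
step 2 [1y] zero: DF = P = 9617/10000 ≈ 0.961700
step 3 [1.5y] bond c/2=3/80: DF=(842327/800000 − 3/80·(0.984700+0.961700))/(1+3/80) = 1889/2000 ≈ 0.944500
step 4 [2y] swap r/2=774/38135: DF=(1 − 774/38135·(0.984700+0.961700+0.944500))/(1+774/38135) = 4613/5000 ≈ 0.922600
step 5 [2.5y] swap r/2=235/9392: DF=(1 − 235/9392·(0.984700+0.961700+0.944500+0.922600))/(1+235/9392) = 353/400 ≈ 0.882500
step 6 [3y] bond c/2=1/32: DF=(166667/160000 − 1/32·(0.984700+0.961700+0.944500+0.922600+0.882500))/(1+1/32) = 4339/5000 ≈ 0.867800
step 7 [3.5y] zero: DF = P = 8477/10000 ≈ 0.847700
step 8 [4y] bond c/2=29/800: DF=(4255201/4000000 − 29/800·(0.984700+0.961700+0.944500+0.922600+0.882500+0.867800+0.847700))/(1+29/800) = 8023/10000 ≈ 0.802300

1 1/2 9847/10000
2 1 9617/10000
3 3/2 1889/2000
4 2 4613/5000
5 5/2 353/400
6 3 4339/5000
7 7/2 8477/10000
8 4 8023/10000
s(2.5y) = (1/(353/400) − 1)/(5/2) = 94/1765 ≈ 5.3258%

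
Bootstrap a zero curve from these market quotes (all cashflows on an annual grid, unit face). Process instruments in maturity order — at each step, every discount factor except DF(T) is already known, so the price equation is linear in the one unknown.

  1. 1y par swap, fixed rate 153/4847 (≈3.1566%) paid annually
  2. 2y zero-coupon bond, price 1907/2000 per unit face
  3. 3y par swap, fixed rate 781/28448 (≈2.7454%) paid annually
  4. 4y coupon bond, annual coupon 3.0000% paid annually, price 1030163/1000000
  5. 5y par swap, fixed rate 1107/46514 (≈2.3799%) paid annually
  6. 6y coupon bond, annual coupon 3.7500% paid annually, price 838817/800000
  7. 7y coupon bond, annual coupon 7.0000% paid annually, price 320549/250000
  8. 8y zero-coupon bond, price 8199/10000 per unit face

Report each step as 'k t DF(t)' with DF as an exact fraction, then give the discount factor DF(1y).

step 1 [1y] swap r/1=153/4847: DF=(1 − 153/4847·(0))/(1+153/4847) = 4847/5000 ≈ 0.969400
step 2 [2y] zero: DF = P = 1907/2000 ≈ 0.953500
step 3 [3y] swap r/1=781/28448: DF=(1 − 781/28448·(0.969400+0.953500))/(1+781/28448) = 9219/10000 ≈ 0.921900
step 4 [4y] bond c/1=3/100: DF=(1030163/1000000 − 3/100·(0.969400+0.953500+0.921900))/(1+3/100) = 9173/10000 ≈ 0.917300
step 5 [5y] swap r/1=1107/46514: DF=(1 − 1107/46514·(0.969400+0.953500+0.921900+0.917300))/(1+1107/46514) = 8893/10000 ≈ 0.889300
step 6 [6y] bond c/1=3/80: DF=(838817/800000 − 3/80·(0.969400+0.953500+0.921900+0.917300+0.889300))/(1+3/80) = 337/400 ≈ 0.842500
step 7 [7y] bond c/1=7/100: DF=(320549/250000 − 7/100·(0.969400+0.953500+0.921900+0.917300+0.889300+0.842500))/(1+7/100) = 8389/10000 ≈ 0.838900
step 8 [8y] zero: DF = P = 8199/10000 ≈ 0.819900

1 1 4847/5000
2 2 1907/2000
3 3 9219/10000
4 4 9173/10000
5 5 8893/10000
6 6 337/400
7 7 8389/10000
8 8 8199/10000
DF(1y) = 4847/5000 ≈ 0.969400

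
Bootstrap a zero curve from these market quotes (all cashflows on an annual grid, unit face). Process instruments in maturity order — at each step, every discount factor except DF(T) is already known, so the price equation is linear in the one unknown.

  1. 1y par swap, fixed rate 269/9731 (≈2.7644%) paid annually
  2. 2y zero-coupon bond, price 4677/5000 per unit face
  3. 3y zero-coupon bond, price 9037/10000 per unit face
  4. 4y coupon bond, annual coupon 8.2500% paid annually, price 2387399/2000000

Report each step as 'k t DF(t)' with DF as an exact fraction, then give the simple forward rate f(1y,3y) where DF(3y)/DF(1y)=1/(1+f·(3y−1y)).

1 1 9731/10000
2 2 4677/5000
3 3 9037/10000
4 4 2221/2500
f(1y,3y) = ((9731/10000)/(9037/10000) − 1)/(2) = 347/9037 ≈ 3.8398%

step 1 [1y] swap r/1=269/9731: DF=(1 − 269/9731·(0))/(1+269/9731) = 9731/10000 ≈ 0.973100
step 2 [2y] zero: DF = P = 4677/5000 ≈ 0.935400
step 3 [3y] zero: DF = P = 9037/10000 ≈ 0.903700
step 4 [4y] bond c/1=33/400: DF=(2387399/2000000 − 33/400·(0.973100+0.935400+0.903700))/(1+33/400) = 2221/2500 ≈ 0.888400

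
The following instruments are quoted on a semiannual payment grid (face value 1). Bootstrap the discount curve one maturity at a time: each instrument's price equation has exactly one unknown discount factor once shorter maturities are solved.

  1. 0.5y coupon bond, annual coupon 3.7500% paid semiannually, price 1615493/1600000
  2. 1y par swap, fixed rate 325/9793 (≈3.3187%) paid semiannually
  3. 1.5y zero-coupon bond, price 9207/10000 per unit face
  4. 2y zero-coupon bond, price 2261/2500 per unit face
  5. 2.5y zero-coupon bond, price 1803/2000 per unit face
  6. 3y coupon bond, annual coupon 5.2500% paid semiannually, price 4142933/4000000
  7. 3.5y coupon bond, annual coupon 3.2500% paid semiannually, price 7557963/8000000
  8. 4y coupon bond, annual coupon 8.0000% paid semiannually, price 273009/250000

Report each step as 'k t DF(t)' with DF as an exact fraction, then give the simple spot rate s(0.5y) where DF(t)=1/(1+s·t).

1 1/2 9911/10000
2 1 387/400
3 3/2 9207/10000
4 2 2261/2500
5 5/2 1803/2000
6 3 4447/5000
7 7/2 1681/2000
8 4 8033/10000
s(0.5y) = (1/(9911/10000) − 1)/(1/2) = 178/9911 ≈ 1.7960%

step 1 [0.5y] bond c/2=3/160: DF=(1615493/1600000 − 3/160·(0))/(1+3/160) = 9911/10000 ≈ 0.991100
step 2 [1y] swap r/2=325/19586: DF=(1 − 325/19586·(0.991100))/(1+325/19586) = 387/400 ≈ 0.967500
step 3 [1.5y] zero: DF = P = 9207/10000 ≈ 0.920700
step 4 [2y] zero: DF = P = 2261/2500 ≈ 0.904400
step 5 [2.5y] zero: DF = P = 1803/2000 ≈ 0.901500
step 6 [3y] bond c/2=21/800: DF=(4142933/4000000 − 21/800·(0.991100+0.967500+0.920700+0.904400+0.901500))/(1+21/800) = 4447/5000 ≈ 0.889400
step 7 [3.5y] bond c/2=13/800: DF=(7557963/8000000 − 13/800·(0.991100+0.967500+0.920700+0.904400+0.901500+0.889400))/(1+13/800) = 1681/2000 ≈ 0.840500
step 8 [4y] bond c/2=1/25: DF=(273009/250000 − 1/25·(0.991100+0.967500+0.920700+0.904400+0.901500+0.889400+0.840500))/(1+1/25) = 8033/10000 ≈ 0.803300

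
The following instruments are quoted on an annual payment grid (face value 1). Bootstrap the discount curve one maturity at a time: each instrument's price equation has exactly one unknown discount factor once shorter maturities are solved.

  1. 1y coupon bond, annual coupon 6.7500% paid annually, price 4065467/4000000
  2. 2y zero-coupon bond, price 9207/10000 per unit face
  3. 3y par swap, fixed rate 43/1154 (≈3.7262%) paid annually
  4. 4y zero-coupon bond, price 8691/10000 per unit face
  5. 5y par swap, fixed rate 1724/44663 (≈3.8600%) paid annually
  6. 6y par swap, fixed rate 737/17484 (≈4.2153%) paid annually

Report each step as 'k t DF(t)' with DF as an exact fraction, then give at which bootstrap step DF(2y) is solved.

1 1 9521/10000
2 2 9207/10000
3 3 1121/1250
4 4 8691/10000
5 5 2069/2500
6 6 7789/10000
DF(2y) is solved at step 2

step 1 [1y] bond c/1=27/400: DF=(4065467/4000000 − 27/400·(0))/(1+27/400) = 9521/10000 ≈ 0.952100
step 2 [2y] zero: DF = P = 9207/10000 ≈ 0.920700
step 3 [3y] swap r/1=43/1154: DF=(1 − 43/1154·(0.952100+0.920700))/(1+43/1154) = 1121/1250 ≈ 0.896800
step 4 [4y] zero: DF = P = 8691/10000 ≈ 0.869100
step 5 [5y] swap r/1=1724/44663: DF=(1 − 1724/44663·(0.952100+0.920700+0.896800+0.869100))/(1+1724/44663) = 2069/2500 ≈ 0.827600
step 6 [6y] swap r/1=737/17484: DF=(1 − 737/17484·(0.952100+0.920700+0.896800+0.869100+0.827600))/(1+737/17484) = 7789/10000 ≈ 0.778900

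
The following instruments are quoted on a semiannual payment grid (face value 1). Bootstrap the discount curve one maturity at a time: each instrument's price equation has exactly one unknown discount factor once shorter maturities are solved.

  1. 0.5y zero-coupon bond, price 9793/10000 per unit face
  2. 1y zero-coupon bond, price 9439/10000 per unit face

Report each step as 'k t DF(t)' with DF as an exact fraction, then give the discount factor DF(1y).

1 1/2 9793/10000
2 1 9439/10000
DF(1y) = 9439/10000 ≈ 0.943900

step 1 [0.5y] zero: DF = P = 9793/10000 ≈ 0.979300
step 2 [1y] zero: DF = P = 9439/10000 ≈ 0.943900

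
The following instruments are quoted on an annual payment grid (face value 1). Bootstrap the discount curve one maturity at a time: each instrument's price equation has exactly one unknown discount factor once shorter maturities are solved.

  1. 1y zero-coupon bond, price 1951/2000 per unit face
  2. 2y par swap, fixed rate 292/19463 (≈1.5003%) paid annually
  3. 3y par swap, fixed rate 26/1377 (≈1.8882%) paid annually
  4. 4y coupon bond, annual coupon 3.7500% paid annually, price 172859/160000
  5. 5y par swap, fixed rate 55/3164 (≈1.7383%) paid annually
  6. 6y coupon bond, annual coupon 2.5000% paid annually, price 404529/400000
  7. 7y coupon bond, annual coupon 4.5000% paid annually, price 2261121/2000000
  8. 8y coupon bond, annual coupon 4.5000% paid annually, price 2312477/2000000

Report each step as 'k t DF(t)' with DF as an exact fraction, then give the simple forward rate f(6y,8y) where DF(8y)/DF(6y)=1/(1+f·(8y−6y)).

1 1 1951/2000
2 2 2427/2500
3 3 4727/5000
4 4 1171/1250
5 5 367/400
6 6 8709/10000
7 7 21/25
8 8 2071/2500
f(6y,8y) = ((8709/10000)/(2071/2500) − 1)/(2) = 425/16568 ≈ 2.5652%

step 1 [1y] zero: DF = P = 1951/2000 ≈ 0.975500
step 2 [2y] swap r/1=292/19463: DF=(1 − 292/19463·(0.975500))/(1+292/19463) = 2427/2500 ≈ 0.970800
step 3 [3y] swap r/1=26/1377: DF=(1 − 26/1377·(0.975500+0.970800))/(1+26/1377) = 4727/5000 ≈ 0.945400
step 4 [4y] bond c/1=3/80: DF=(172859/160000 − 3/80·(0.975500+0.970800+0.945400))/(1+3/80) = 1171/1250 ≈ 0.936800
step 5 [5y] swap r/1=55/3164: DF=(1 − 55/3164·(0.975500+0.970800+0.945400+0.936800))/(1+55/3164) = 367/400 ≈ 0.917500
step 6 [6y] bond c/1=1/40: DF=(404529/400000 − 1/40·(0.975500+0.970800+0.945400+0.936800+0.917500))/(1+1/40) = 8709/10000 ≈ 0.870900
step 7 [7y] bond c/1=9/200: DF=(2261121/2000000 − 9/200·(0.975500+0.970800+0.945400+0.936800+0.917500+0.870900))/(1+9/200) = 21/25 ≈ 0.840000
step 8 [8y] bond c/1=9/200: DF=(2312477/2000000 − 9/200·(0.975500+0.970800+0.945400+0.936800+0.917500+0.870900+0.840000))/(1+9/200) = 2071/2500 ≈ 0.828400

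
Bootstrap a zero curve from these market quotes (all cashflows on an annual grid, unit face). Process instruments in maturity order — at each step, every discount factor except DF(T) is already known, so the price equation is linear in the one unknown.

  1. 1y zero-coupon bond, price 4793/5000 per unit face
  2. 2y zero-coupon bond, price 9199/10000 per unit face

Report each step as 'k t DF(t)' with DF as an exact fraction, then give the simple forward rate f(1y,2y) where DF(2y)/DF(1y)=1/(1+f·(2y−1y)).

1 1 4793/5000
2 2 9199/10000
f(1y,2y) = ((4793/5000)/(9199/10000) − 1)/(1) = 387/9199 ≈ 4.2070%

step 1 [1y] zero: DF = P = 4793/5000 ≈ 0.958600
step 2 [2y] zero: DF = P = 9199/10000 ≈ 0.919900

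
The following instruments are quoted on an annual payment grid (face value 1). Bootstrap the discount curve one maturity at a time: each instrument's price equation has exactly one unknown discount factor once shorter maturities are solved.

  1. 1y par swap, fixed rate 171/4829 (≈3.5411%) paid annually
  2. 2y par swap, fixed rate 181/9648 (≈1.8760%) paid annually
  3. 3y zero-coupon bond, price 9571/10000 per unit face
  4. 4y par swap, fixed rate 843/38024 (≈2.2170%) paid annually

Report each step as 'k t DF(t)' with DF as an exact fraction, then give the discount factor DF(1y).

1 1 4829/5000
2 2 4819/5000
3 3 9571/10000
4 4 9157/10000
DF(1y) = 4829/5000 ≈ 0.965800

step 1 [1y] swap r/1=171/4829: DF=(1 − 171/4829·(0))/(1+171/4829) = 4829/5000 ≈ 0.965800
step 2 [2y] swap r/1=181/9648: DF=(1 − 181/9648·(0.965800))/(1+181/9648) = 4819/5000 ≈ 0.963800
step 3 [3y] zero: DF = P = 9571/10000 ≈ 0.957100
step 4 [4y] swap r/1=843/38024: DF=(1 − 843/38024·(0.965800+0.963800+0.957100))/(1+843/38024) = 9157/10000 ≈ 0.915700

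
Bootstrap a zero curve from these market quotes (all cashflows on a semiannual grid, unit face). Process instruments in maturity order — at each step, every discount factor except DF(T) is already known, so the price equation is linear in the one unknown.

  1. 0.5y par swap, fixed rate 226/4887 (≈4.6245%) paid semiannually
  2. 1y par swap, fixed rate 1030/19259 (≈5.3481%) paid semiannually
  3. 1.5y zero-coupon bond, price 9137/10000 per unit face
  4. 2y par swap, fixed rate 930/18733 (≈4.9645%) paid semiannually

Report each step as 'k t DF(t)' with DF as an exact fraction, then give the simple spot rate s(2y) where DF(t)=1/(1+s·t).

step 1 [0.5y] swap r/2=113/4887: DF=(1 − 113/4887·(0))/(1+113/4887) = 4887/5000 ≈ 0.977400
step 2 [1y] swap r/2=515/19259: DF=(1 − 515/19259·(0.977400))/(1+515/19259) = 1897/2000 ≈ 0.948500
step 3 [1.5y] zero: DF = P = 9137/10000 ≈ 0.913700
step 4 [2y] swap r/2=465/18733: DF=(1 − 465/18733·(0.977400+0.948500+0.913700))/(1+465/18733) = 907/1000 ≈ 0.907000

1 1/2 4887/5000
2 1 1897/2000
3 3/2 9137/10000
4 2 907/1000
s(2y) = (1/(907/1000) − 1)/(2) = 93/1814 ≈ 5.1268%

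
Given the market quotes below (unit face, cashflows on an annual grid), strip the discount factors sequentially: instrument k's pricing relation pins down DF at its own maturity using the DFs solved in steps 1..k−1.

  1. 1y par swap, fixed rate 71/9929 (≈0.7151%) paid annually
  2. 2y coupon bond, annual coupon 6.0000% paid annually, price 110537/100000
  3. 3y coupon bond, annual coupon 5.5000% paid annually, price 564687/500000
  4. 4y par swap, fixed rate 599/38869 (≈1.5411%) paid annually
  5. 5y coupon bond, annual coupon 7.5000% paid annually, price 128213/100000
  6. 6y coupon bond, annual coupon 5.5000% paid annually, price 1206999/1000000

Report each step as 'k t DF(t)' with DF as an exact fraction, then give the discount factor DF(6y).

1 1 9929/10000
2 2 4933/5000
3 3 9673/10000
4 4 9401/10000
5 5 1843/2000
6 6 4467/5000
DF(6y) = 4467/5000 ≈ 0.893400

step 1 [1y] swap r/1=71/9929: DF=(1 − 71/9929·(0))/(1+71/9929) = 9929/10000 ≈ 0.992900
step 2 [2y] bond c/1=3/50: DF=(110537/100000 − 3/50·(0.992900))/(1+3/50) = 4933/5000 ≈ 0.986600
step 3 [3y] bond c/1=11/200: DF=(564687/500000 − 11/200·(0.992900+0.986600))/(1+11/200) = 9673/10000 ≈ 0.967300
step 4 [4y] swap r/1=599/38869: DF=(1 − 599/38869·(0.992900+0.986600+0.967300))/(1+599/38869) = 9401/10000 ≈ 0.940100
step 5 [5y] bond c/1=3/40: DF=(128213/100000 − 3/40·(0.992900+0.986600+0.967300+0.940100))/(1+3/40) = 1843/2000 ≈ 0.921500
step 6 [6y] bond c/1=11/200: DF=(1206999/1000000 − 11/200·(0.992900+0.986600+0.967300+0.940100+0.921500))/(1+11/200) = 4467/5000 ≈ 0.893400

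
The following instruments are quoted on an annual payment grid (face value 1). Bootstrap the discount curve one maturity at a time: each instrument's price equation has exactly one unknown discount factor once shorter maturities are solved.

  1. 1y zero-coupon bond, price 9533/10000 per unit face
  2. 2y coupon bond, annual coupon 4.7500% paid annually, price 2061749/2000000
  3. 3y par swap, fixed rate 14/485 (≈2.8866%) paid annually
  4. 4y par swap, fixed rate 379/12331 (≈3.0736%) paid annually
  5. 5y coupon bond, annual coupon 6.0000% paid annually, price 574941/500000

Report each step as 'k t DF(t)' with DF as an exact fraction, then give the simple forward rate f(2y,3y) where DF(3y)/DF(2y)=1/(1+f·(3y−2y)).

step 1 [1y] zero: DF = P = 9533/10000 ≈ 0.953300
step 2 [2y] bond c/1=19/400: DF=(2061749/2000000 − 19/400·(0.953300))/(1+19/400) = 9409/10000 ≈ 0.940900
step 3 [3y] swap r/1=14/485: DF=(1 − 14/485·(0.953300+0.940900))/(1+14/485) = 2297/2500 ≈ 0.918800
step 4 [4y] swap r/1=379/12331: DF=(1 − 379/12331·(0.953300+0.940900+0.918800))/(1+379/12331) = 8863/10000 ≈ 0.886300
step 5 [5y] bond c/1=3/50: DF=(574941/500000 − 3/50·(0.953300+0.940900+0.918800+0.886300))/(1+3/50) = 4377/5000 ≈ 0.875400

1 1 9533/10000
2 2 9409/10000
3 3 2297/2500
4 4 8863/10000
5 5 4377/5000
f(2y,3y) = ((9409/10000)/(2297/2500) − 1)/(1) = 221/9188 ≈ 2.4053%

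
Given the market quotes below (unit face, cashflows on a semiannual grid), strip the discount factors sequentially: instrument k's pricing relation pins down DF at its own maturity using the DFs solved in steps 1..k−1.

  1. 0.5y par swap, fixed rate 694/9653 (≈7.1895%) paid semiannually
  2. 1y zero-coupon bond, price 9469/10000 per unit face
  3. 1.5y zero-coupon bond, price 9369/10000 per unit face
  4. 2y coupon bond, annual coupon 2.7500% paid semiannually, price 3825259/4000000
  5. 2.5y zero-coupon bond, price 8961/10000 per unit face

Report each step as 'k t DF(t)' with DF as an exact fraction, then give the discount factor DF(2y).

step 1 [0.5y] swap r/2=347/9653: DF=(1 − 347/9653·(0))/(1+347/9653) = 9653/10000 ≈ 0.965300
step 2 [1y] zero: DF = P = 9469/10000 ≈ 0.946900
step 3 [1.5y] zero: DF = P = 9369/10000 ≈ 0.936900
step 4 [2y] bond c/2=11/800: DF=(3825259/4000000 − 11/800·(0.965300+0.946900+0.936900))/(1+11/800) = 9047/10000 ≈ 0.904700
step 5 [2.5y] zero: DF = P = 8961/10000 ≈ 0.896100

1 1/2 9653/10000
2 1 9469/10000
3 3/2 9369/10000
4 2 9047/10000
5 5/2 8961/10000
DF(2y) = 9047/10000 ≈ 0.904700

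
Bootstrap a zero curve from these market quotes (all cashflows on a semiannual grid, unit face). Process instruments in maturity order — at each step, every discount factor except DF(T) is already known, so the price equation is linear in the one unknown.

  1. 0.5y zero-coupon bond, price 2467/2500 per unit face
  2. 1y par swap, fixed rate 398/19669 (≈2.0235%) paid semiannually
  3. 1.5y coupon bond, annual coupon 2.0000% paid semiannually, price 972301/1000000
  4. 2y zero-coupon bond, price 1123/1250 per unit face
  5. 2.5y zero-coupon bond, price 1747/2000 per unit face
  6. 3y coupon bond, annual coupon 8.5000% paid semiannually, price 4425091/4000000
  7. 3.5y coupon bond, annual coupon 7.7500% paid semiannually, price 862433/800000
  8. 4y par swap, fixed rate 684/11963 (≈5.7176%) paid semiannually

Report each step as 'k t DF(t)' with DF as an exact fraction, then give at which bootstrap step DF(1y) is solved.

step 1 [0.5y] zero: DF = P = 2467/2500 ≈ 0.986800
step 2 [1y] swap r/2=199/19669: DF=(1 − 199/19669·(0.986800))/(1+199/19669) = 9801/10000 ≈ 0.980100
step 3 [1.5y] bond c/2=1/100: DF=(972301/1000000 − 1/100·(0.986800+0.980100))/(1+1/100) = 1179/1250 ≈ 0.943200
step 4 [2y] zero: DF = P = 1123/1250 ≈ 0.898400
step 5 [2.5y] zero: DF = P = 1747/2000 ≈ 0.873500
step 6 [3y] bond c/2=17/400: DF=(4425091/4000000 − 17/400·(0.986800+0.980100+0.943200+0.898400+0.873500))/(1+17/400) = 8703/10000 ≈ 0.870300
step 7 [3.5y] bond c/2=31/800: DF=(862433/800000 − 31/800·(0.986800+0.980100+0.943200+0.898400+0.873500+0.870300))/(1+31/800) = 8307/10000 ≈ 0.830700
step 8 [4y] swap r/2=342/11963: DF=(1 − 342/11963·(0.986800+0.980100+0.943200+0.898400+0.873500+0.870300+0.830700))/(1+342/11963) = 1987/2500 ≈ 0.794800

1 1/2 2467/2500
2 1 9801/10000
3 3/2 1179/1250
4 2 1123/1250
5 5/2 1747/2000
6 3 8703/10000
7 7/2 8307/10000
8 4 1987/2500
DF(1y) is solved at step 2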